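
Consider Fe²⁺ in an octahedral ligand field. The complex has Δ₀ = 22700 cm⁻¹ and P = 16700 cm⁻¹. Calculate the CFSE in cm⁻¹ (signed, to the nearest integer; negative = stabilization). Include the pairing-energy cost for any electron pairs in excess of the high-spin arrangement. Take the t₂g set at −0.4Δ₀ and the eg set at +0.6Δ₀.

-21080

Group 8 minus oxidation state +2 gives a d⁶ configuration for Fe²⁺.
Here Δ₀ > P (22700 > 16700), so the low-spin state is favoured.
Configuration: t₂g⁶ eg⁰.
Orbital CFSE = -2.4Δ₀ = -2.4 × 22700 = -54480 cm⁻¹.
Excess pairs vs high-spin: 3 − 1 = 2; pairing cost = +33400 cm⁻¹.
Net CFSE = -54480 + 33400 = -21080 cm⁻¹.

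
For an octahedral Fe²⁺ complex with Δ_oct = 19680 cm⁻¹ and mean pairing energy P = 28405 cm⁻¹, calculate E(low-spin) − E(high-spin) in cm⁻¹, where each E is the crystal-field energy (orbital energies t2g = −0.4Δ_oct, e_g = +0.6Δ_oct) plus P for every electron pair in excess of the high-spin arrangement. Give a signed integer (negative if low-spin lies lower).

17450

Fe sits in group 8; removing 2 electrons leaves Fe²⁺ with 8 − 2 = 6 d electrons.
High-spin d⁶ fills as t2g^4 e_g^2 with CFSE 4(−0.4) + 2(+0.6) = -0.4Δ_oct = -7872 cm⁻¹.
Low-spin t2g^6 e_g^0 gives -2.4Δ_oct = -47232 cm⁻¹, but forming 2 extra pairs costs 2P = 56810 cm⁻¹, so E(LS) = -47232 + 56810 = 9578 cm⁻¹.
Thus E(LS) − E(HS) = 17450 cm⁻¹.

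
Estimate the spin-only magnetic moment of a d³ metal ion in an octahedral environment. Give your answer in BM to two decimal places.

3.87 BM

For octahedral d³ the high- and low-spin configurations coincide.
Configuration: t2g^3 e_g^0 → 3 unpaired electrons.
μ(spin-only) = √[3(3+2)] = √15 ≈ 3.87 BM.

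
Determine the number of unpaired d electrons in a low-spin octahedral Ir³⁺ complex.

Ir is in group 9, so Ir³⁺ is d⁶ (9 − 3 = 6).
Configuration: t2g^6 e_g^0, giving 0 unpaired electrons.

0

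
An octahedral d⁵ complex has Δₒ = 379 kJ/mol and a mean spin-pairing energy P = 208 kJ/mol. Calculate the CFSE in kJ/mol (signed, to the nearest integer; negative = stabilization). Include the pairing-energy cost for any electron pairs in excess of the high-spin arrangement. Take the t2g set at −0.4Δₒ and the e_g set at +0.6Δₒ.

-342

Here Δₒ > P (379 > 208), so the low-spin state is favoured.
That gives t2g^5 e_g^0.
Orbital CFSE = -2.0Δₒ = -2.0 × 379 = -758 kJ/mol.
Excess pairs vs high-spin: 2 − 0 = 2; pairing cost = +416 kJ/mol.
Net CFSE = -758 + 416 = -342 kJ/mol.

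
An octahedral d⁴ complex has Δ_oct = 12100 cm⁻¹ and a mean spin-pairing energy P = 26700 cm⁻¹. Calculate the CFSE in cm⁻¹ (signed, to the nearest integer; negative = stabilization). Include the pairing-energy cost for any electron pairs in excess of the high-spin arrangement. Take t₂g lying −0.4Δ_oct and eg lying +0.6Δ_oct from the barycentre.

-7260

Here Δ_oct < P (12100 < 26700), so the high-spin state is favoured.
Filling d⁴ accordingly: t₂g³ eg¹.
Orbital CFSE = -0.6Δ_oct = -0.6 × 12100 = -7260 cm⁻¹.
High-spin has no excess pairs, so no pairing correction applies.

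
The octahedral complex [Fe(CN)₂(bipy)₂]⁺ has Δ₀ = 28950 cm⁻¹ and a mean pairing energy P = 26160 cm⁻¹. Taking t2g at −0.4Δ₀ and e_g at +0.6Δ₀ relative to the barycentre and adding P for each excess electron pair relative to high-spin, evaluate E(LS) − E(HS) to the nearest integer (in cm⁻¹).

Ligand charges: 2×(-1) from CN⁻ and 2×(+0) from bipy sum to -2; with overall charge +1, Fe is +3.
Group 8 minus oxidation state +3 gives a d⁵ configuration for Fe³⁺.
High-spin: t2g^3 e_g^2, CFSE = 0.0Δ₀ = 0 cm⁻¹.
For low-spin the configuration is t2g^5 e_g^0: orbital energy -2.0 × 28950 = -57900 cm⁻¹, and 2 additional pairs relative to high-spin add 52320 cm⁻¹, giving -5580 cm⁻¹.
E(LS) − E(HS) = -5580 − (0) = -5580 cm⁻¹.

-5580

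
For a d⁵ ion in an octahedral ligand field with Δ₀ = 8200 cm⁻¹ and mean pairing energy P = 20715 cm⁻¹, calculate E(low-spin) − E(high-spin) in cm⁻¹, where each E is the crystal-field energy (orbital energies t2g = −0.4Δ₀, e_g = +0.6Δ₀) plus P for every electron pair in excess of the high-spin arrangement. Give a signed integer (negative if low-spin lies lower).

25030

High-spin: t2g^3 e_g^2, CFSE = 0.0Δ₀ = 0 cm⁻¹.
Low-spin t2g^5 e_g^0 gives -2.0Δ₀ = -16400 cm⁻¹, but forming 2 extra pairs costs 2P = 41430 cm⁻¹, so E(LS) = -16400 + 41430 = 25030 cm⁻¹.
E(LS) − E(HS) = 25030 − (0) = 25030 cm⁻¹.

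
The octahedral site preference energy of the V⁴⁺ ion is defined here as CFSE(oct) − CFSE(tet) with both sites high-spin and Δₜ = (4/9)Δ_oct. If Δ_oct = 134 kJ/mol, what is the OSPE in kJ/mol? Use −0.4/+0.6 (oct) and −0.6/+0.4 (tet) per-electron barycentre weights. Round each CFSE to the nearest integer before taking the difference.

-18

V sits in group 5; removing 4 electrons leaves V⁴⁺ with 5 − 4 = 1 d electrons.
Octahedral (high-spin): t₂g¹ eg⁰, CFSE = 1(−0.4) + 0(+0.6) = -0.4Δ_oct = -0.4 × 134 = -54 kJ/mol.
Tetrahedral e¹ t₂⁰ gives -0.6Δₜ = -0.6 × (4/9) × 134 = -36 kJ/mol.
OSPE = -54 − (-36) = -18 kJ/mol.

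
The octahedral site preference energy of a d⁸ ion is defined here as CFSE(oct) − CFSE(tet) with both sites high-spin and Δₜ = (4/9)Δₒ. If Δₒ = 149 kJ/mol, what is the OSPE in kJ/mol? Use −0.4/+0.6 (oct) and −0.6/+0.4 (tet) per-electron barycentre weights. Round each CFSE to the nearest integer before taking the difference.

Octahedral high-spin t₂g⁶ eg²: CFSE = -1.2 × 149 = -179 kJ/mol.
In a tetrahedral site the filling is e⁴ t₂⁴: CFSE(tet) = -0.8Δₜ = -0.8 × (4/9)(149) = -53 kJ/mol.
OSPE = CFSE(oct) − CFSE(tet) = -179 − (-53) = -126 kJ/mol.

-126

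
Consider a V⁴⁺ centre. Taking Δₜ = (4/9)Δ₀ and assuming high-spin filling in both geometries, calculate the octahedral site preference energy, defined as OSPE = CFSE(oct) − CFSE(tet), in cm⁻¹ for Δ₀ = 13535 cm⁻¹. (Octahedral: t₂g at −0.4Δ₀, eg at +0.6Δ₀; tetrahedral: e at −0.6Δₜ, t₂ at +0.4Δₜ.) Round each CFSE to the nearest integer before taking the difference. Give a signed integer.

V is in group 5, so V⁴⁺ is d¹ (5 − 4 = 1).
Octahedral high-spin t2g^1 e_g^0: CFSE = -0.4 × 13535 = -5414 cm⁻¹.
Tetrahedral e^1 t2^0 gives -0.6Δₜ = -0.6 × (4/9) × 13535 = -3609 cm⁻¹.
OSPE = -5414 − (-3609) = -1805 cm⁻¹.

-1805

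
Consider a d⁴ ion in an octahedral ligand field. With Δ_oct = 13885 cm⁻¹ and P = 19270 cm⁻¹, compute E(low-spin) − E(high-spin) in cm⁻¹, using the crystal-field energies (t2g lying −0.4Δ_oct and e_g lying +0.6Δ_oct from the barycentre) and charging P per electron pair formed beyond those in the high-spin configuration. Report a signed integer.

High-spin: t2g^3 e_g^1, CFSE = -0.6Δ_oct = -8331 cm⁻¹.
Low-spin t2g^4 e_g^0 gives -1.6Δ_oct = -22216 cm⁻¹, but forming 1 extra pair costs 1P = 19270 cm⁻¹, so E(LS) = -22216 + 19270 = -2946 cm⁻¹.
Thus E(LS) − E(HS) = 5385 cm⁻¹.

5385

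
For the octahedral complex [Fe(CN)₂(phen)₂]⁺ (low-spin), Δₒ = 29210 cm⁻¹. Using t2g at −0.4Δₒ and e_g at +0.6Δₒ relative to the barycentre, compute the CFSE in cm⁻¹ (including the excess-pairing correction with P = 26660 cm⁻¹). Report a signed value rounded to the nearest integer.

Ligand charges: 2×(-1) from CN⁻ and 2×(+0) from phen sum to -2; with overall charge +1, Fe is +3.
Fe³⁺: group 8, so d-count = 8 − 3 = 5.
The d⁵ electrons fill as t2g^5 e_g^0.
CFSE(orbital) = 5×(-0.4Δₒ) + 0×(0.6Δₒ) = -2.0Δₒ; with Δₒ = 29210 cm⁻¹ that is -58420 cm⁻¹.
High-spin d⁵ would be t2g^3 e_g^2 with 0 pairs; low-spin has 2, so 2 excess pairs cost +2P = +53320 cm⁻¹.
Combining: -58420 + 53320 = -5100 cm⁻¹.

-5100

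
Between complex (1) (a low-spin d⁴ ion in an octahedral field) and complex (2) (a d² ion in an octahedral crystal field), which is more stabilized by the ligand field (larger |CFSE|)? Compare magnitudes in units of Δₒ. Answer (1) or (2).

(1)

(1): t₂g⁴ eg⁰, CFSE = -1.6Δₒ.
(2): For octahedral d² the high- and low-spin configurations coincide; t2g^2 e_g^0, CFSE = -0.8Δₒ.
So (1) has the larger |CFSE|.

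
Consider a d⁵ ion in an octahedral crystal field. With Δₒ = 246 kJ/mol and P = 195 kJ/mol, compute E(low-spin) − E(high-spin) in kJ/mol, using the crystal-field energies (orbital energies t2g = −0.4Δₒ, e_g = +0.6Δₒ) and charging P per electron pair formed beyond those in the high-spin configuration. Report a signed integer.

In the high-spin limit (t2g^3 e_g^2) the orbital term is 0.0Δₒ = 0 kJ/mol, with no excess pairing.
Low-spin: t2g^5 e_g^0, orbital CFSE = -2.0Δₒ = -492 kJ/mol; plus 2 excess pairs × P = +390 kJ/mol; total -102 kJ/mol.
E(LS) − E(HS) = -102 − (0) = -102 kJ/mol.

-102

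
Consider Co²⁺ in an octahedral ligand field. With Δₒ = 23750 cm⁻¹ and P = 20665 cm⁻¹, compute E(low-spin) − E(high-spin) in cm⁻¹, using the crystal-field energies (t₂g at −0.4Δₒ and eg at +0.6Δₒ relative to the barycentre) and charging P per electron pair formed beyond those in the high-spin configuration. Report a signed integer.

Co sits in group 9; removing 2 electrons leaves Co²⁺ with 9 − 2 = 7 d electrons.
High-spin d⁷ fills as t₂g⁵ eg² with CFSE 5(−0.4) + 2(+0.6) = -0.8Δₒ = -19000 cm⁻¹.
For low-spin the configuration is t₂g⁶ eg¹: orbital energy -1.8 × 23750 = -42750 cm⁻¹, and 1 additional pair relative to high-spin adds 20665 cm⁻¹, giving -22085 cm⁻¹.
E(LS) − E(HS) = -22085 − (-19000) = -3085 cm⁻¹.

-3085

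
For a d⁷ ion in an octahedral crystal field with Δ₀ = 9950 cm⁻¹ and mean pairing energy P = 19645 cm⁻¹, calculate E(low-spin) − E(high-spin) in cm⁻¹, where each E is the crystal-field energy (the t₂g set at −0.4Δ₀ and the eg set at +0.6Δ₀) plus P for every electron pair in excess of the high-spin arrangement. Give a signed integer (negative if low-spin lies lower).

9695

High-spin d⁷ fills as t₂g⁵ eg² with CFSE 5(−0.4) + 2(+0.6) = -0.8Δ₀ = -7960 cm⁻¹.
For low-spin the configuration is t₂g⁶ eg¹: orbital energy -1.8 × 9950 = -17910 cm⁻¹, and 1 additional pair relative to high-spin adds 19645 cm⁻¹, giving 1735 cm⁻¹.
The difference is 1735 − (-7960) = 9695 cm⁻¹, so high-spin lies lower.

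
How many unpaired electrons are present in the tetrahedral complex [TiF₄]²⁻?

Each F⁻ contributes -1; 4 × (-1) = -4. With overall charge -2, Ti is in the +2 oxidation state.
Ti²⁺: group 4, so d-count = 4 − 2 = 2.
Tetrahedral splitting is small, so the complex is high-spin.
Configuration: e² t₂⁰, giving 2 unpaired electrons.

2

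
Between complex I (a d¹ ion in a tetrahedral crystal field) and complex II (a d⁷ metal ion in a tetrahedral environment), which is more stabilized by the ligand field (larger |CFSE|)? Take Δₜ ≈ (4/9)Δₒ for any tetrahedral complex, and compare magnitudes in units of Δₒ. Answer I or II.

II

I: Tetrahedral fields are weak (Δₜ ≈ 4/9 Δₒ), so electrons fill high-spin; e¹ t₂⁰, CFSE = -0.6Δₜ ≈ -0.27Δₒ.
II: Tetrahedral splitting is small, so the complex is high-spin; e⁴ t₂³, CFSE = -1.2Δₜ ≈ -0.53Δₒ.
So II has the larger |CFSE|.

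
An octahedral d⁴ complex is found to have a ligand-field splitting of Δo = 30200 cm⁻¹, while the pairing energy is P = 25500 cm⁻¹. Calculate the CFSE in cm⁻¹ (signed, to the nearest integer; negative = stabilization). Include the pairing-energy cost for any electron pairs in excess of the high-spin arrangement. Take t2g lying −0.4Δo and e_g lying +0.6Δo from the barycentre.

Δo > P, so pairing is preferred: the ground state is low-spin.
Configuration: t2g^4 e_g^0.
Orbital CFSE = -1.6Δo = -1.6 × 30200 = -48320 cm⁻¹.
Excess pairs vs high-spin: 1 − 0 = 1; pairing cost = +25500 cm⁻¹.
Net CFSE = -48320 + 25500 = -22820 cm⁻¹.

-22820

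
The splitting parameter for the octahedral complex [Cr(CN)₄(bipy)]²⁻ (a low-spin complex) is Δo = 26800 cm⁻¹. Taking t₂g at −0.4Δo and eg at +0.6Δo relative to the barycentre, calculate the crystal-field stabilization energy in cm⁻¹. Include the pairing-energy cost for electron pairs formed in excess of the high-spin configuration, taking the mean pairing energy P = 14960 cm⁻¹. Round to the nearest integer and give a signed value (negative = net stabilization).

Ligand charges: 4×(-1) from CN⁻ and 1×(+0) from bipy sum to -4; with overall charge -2, Cr is +2.
Cr is in group 6, so Cr²⁺ is d⁴ (6 − 2 = 4).
The d⁴ electrons fill as t₂g⁴ eg⁰.
The orbital stabilization is -1.6Δo = -1.6 × 26800 = -42880 cm⁻¹.
Pairing penalty: 1 pair vs 0 in the high-spin reference → 1 extra × P = 14960 cm⁻¹.
Combining: -42880 + 14960 = -27920 cm⁻¹.

-27920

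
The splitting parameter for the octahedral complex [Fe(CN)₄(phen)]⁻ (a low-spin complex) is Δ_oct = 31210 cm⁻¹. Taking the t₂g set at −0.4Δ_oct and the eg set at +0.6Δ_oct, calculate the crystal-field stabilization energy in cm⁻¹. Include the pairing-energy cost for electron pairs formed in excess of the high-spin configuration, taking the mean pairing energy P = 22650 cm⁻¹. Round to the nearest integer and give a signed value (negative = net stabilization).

-17120

Ligand charges: 4×(-1) from CN⁻ and 1×(+0) from phen sum to -4; with overall charge -1, Fe is +3.
Fe is in group 8, so Fe³⁺ is d⁵ (8 − 3 = 5).
The d⁵ electrons fill as t₂g⁵ eg⁰.
Orbital CFSE = 5(-0.4) + 0(0.6) = -2.0Δ_oct = -2.0 × 31210 = -62420 cm⁻¹.
Relative to high-spin t₂g³ eg² (0 paired), the low-spin configuration has 2 additional pairs, contributing +2 × 22650 = +45300 cm⁻¹.
Overall CFSE = -62420 + 45300 = -17120 cm⁻¹.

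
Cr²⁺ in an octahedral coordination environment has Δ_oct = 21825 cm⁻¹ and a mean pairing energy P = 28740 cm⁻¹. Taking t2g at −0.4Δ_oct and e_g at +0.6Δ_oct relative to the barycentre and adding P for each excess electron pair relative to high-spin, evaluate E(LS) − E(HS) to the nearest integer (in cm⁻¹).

6915

Cr is in group 6, so Cr²⁺ is d⁴ (6 − 2 = 4).
In the high-spin limit (t2g^3 e_g^1) the orbital term is -0.6Δ_oct = -13095 cm⁻¹, with no excess pairing.
Low-spin: t2g^4 e_g^0, orbital CFSE = -1.6Δ_oct = -34920 cm⁻¹; plus 1 excess pair × P = +28740 cm⁻¹; total -6180 cm⁻¹.
Thus E(LS) − E(HS) = 6915 cm⁻¹.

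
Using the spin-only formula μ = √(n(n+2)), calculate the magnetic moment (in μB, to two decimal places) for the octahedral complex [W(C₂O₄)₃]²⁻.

Each C₂O₄²⁻ contributes -2; 3 × (-2) = -6. With overall charge -2, W is in the +4 oxidation state.
W is in group 6, so W⁴⁺ is d² (6 − 4 = 2).
For octahedral d² the high- and low-spin configurations coincide.
Configuration: t2g^2 e_g^0 → 2 unpaired electrons.
μ(spin-only) = √[2(2+2)] = √8 ≈ 2.83 μB.

2.83 μB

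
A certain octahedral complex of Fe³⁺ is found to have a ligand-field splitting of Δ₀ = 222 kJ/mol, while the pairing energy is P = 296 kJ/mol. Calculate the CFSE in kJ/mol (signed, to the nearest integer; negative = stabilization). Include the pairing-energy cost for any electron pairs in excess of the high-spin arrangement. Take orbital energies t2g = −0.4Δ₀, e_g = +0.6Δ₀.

0

Fe sits in group 8; removing 3 electrons leaves Fe³⁺ with 8 − 3 = 5 d electrons.
With Δ₀ < P the complex is high-spin.
That gives t2g^3 e_g^2.
Orbital CFSE = 0.0Δ₀ = 0.0 × 222 = 0 kJ/mol.
High-spin has no excess pairs, so no pairing correction applies.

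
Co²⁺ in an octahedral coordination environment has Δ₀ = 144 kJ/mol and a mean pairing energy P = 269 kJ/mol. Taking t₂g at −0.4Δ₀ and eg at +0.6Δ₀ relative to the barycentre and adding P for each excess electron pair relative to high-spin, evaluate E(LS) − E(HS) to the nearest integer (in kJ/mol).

Co²⁺: group 9, so d-count = 9 − 2 = 7.
High-spin: t₂g⁵ eg², CFSE = -0.8Δ₀ = -115 kJ/mol.
For low-spin the configuration is t₂g⁶ eg¹: orbital energy -1.8 × 144 = -259 kJ/mol, and 1 additional pair relative to high-spin adds 269 kJ/mol, giving 10 kJ/mol.
E(LS) − E(HS) = 10 − (-115) = 125 kJ/mol.

125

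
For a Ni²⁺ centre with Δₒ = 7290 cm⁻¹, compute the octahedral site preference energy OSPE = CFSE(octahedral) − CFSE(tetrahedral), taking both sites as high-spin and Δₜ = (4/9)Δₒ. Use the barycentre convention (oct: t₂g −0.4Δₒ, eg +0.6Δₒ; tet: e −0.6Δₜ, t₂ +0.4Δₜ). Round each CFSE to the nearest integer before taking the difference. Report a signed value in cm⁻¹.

Ni is in group 10, so Ni²⁺ is d⁸ (10 − 2 = 8).
Octahedral (high-spin): t₂g⁶ eg², CFSE = 6(−0.4) + 2(+0.6) = -1.2Δₒ = -1.2 × 7290 = -8748 cm⁻¹.
In a tetrahedral site the filling is e⁴ t₂⁴: CFSE(tet) = -0.8Δₜ = -0.8 × (4/9)(7290) = -2592 cm⁻¹.
Subtracting, OSPE = -8748 − (-2592) = -6156 cm⁻¹.

-6156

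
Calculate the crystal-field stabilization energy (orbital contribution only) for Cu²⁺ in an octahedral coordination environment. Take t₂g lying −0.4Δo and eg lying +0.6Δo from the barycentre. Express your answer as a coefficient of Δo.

Group 11 minus oxidation state +2 gives a d⁹ configuration for Cu²⁺.
For octahedral d⁹ the high- and low-spin configurations coincide.
Configuration: t₂g⁶ eg³.
CFSE = 6(-0.4Δo) + 3(0.6Δo) = -2.4Δo + 1.8Δo = -0.6Δo.

-0.6 Δo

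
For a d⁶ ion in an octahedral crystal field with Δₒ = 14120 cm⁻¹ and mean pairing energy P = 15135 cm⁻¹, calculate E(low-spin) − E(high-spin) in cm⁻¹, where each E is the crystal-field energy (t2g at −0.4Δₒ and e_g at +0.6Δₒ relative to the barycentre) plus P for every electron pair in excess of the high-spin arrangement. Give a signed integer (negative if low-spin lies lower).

2030

In the high-spin limit (t2g^4 e_g^2) the orbital term is -0.4Δₒ = -5648 cm⁻¹, with no excess pairing.
Low-spin: t2g^6 e_g^0, orbital CFSE = -2.4Δₒ = -33888 cm⁻¹; plus 2 excess pairs × P = +30270 cm⁻¹; total -3618 cm⁻¹.
E(LS) − E(HS) = -3618 − (-5648) = 2030 cm⁻¹.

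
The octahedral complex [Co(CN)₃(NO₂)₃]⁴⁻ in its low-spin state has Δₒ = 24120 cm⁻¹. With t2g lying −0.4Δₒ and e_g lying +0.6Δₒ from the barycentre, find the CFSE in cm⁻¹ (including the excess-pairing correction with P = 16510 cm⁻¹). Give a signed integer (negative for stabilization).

Ligand charges: 3×(-1) from CN⁻ and 3×(-1) from NO₂⁻ sum to -6; with overall charge -4, Co is +2.
Co is in group 9, so Co²⁺ is d⁷ (9 − 2 = 7).
The d⁷ electrons fill as t2g^6 e_g^1.
CFSE(orbital) = 6×(-0.4Δₒ) + 1×(0.6Δₒ) = -1.8Δₒ; with Δₒ = 24120 cm⁻¹ that is -43416 cm⁻¹.
High-spin d⁷ would be t2g^5 e_g^2 with 2 pairs; low-spin has 3, so 1 excess pair costs +1P = +16510 cm⁻¹.
Combining: -43416 + 16510 = -26906 cm⁻¹.

-26906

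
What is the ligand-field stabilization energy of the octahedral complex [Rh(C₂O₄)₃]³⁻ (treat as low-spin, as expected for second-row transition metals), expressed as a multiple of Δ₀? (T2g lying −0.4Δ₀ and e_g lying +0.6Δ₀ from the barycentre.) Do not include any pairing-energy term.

-2.4 Δ₀

Each C₂O₄²⁻ contributes -2; 3 × (-2) = -6. With overall charge -3, Rh is in the +3 oxidation state.
Rh sits in group 9; removing 3 electrons leaves Rh³⁺ with 9 − 3 = 6 d electrons.
Configuration: t2g^6 e_g^0.
CFSE = 6(-0.4Δ₀) + 0(0.6Δ₀) = -2.4Δ₀ + 0.0Δ₀ = -2.4Δ₀.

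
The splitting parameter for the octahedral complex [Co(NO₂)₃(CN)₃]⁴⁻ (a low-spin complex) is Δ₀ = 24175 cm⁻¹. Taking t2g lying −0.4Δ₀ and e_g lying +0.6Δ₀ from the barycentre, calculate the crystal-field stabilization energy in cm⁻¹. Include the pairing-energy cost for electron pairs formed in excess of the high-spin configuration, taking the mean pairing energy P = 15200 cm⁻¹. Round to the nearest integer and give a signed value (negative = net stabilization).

Ligand charges: 3×(-1) from NO₂⁻ and 3×(-1) from CN⁻ sum to -6; with overall charge -4, Co is +2.
Co is in group 9, so Co²⁺ is d⁷ (9 − 2 = 7).
The d⁷ electrons fill as t2g^6 e_g^1.
The orbital stabilization is -1.8Δ₀ = -1.8 × 24175 = -43515 cm⁻¹.
Pairing penalty: 3 pairs vs 2 in the high-spin reference → 1 extra × P = 15200 cm⁻¹.
Overall CFSE = -43515 + 15200 = -28315 cm⁻¹.

-28315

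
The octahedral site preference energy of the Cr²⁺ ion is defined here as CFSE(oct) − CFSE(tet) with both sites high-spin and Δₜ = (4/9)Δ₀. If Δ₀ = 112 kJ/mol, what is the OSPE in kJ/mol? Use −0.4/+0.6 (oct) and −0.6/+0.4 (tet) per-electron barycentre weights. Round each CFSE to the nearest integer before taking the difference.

Cr²⁺: group 6, so d-count = 6 − 2 = 4.
Octahedral (high-spin): t₂g³ eg¹, CFSE = 3(−0.4) + 1(+0.6) = -0.6Δ₀ = -0.6 × 112 = -67 kJ/mol.
In a tetrahedral site the filling is e² t₂²: CFSE(tet) = -0.4Δₜ = -0.4 × (4/9)(112) = -20 kJ/mol.
OSPE = -67 − (-20) = -47 kJ/mol.

-47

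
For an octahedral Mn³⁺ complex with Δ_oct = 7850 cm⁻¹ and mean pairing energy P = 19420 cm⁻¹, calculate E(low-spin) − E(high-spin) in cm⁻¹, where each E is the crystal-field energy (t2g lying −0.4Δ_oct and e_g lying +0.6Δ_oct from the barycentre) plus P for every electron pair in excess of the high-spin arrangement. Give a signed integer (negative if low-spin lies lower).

Mn sits in group 7; removing 3 electrons leaves Mn³⁺ with 7 − 3 = 4 d electrons.
High-spin: t2g^3 e_g^1, CFSE = -0.6Δ_oct = -4710 cm⁻¹.
Low-spin t2g^4 e_g^0 gives -1.6Δ_oct = -12560 cm⁻¹, but forming 1 extra pair costs 1P = 19420 cm⁻¹, so E(LS) = -12560 + 19420 = 6860 cm⁻¹.
E(LS) − E(HS) = 6860 − (-4710) = 11570 cm⁻¹.

11570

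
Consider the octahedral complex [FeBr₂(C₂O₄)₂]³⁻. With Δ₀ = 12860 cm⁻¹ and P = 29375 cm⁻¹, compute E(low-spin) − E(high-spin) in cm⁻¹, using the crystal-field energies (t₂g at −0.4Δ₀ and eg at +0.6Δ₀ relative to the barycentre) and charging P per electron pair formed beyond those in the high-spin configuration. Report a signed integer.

Ligand charges: 2×(-1) from Br⁻ and 2×(-2) from C₂O₄²⁻ sum to -6; with overall charge -3, Fe is +3.
Fe sits in group 8; removing 3 electrons leaves Fe³⁺ with 8 − 3 = 5 d electrons.
In the high-spin limit (t₂g³ eg²) the orbital term is 0.0Δ₀ = 0 cm⁻¹, with no excess pairing.
Low-spin t₂g⁵ eg⁰ gives -2.0Δ₀ = -25720 cm⁻¹, but forming 2 extra pairs costs 2P = 58750 cm⁻¹, so E(LS) = -25720 + 58750 = 33030 cm⁻¹.
Thus E(LS) − E(HS) = 33030 cm⁻¹.

33030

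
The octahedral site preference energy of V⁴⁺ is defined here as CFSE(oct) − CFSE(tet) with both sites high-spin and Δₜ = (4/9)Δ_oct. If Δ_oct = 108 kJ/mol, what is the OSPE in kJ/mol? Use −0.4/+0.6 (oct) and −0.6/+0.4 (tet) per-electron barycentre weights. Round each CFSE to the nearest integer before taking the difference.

Group 5 minus oxidation state +4 gives a d¹ configuration for V⁴⁺.
Octahedral high-spin t2g^1 e_g^0: CFSE = -0.4 × 108 = -43 kJ/mol.
Tetrahedral: e^1 t2^0, CFSE = 1(−0.6) + 0(+0.4) = -0.6Δₜ = -0.6 × (4/9) × 108 = -29 kJ/mol.
OSPE = CFSE(oct) − CFSE(tet) = -43 − (-29) = -14 kJ/mol.

-14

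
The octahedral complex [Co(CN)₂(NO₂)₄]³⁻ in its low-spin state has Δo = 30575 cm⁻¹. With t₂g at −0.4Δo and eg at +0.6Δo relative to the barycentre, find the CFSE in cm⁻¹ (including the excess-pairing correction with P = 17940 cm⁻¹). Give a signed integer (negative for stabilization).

Ligand charges: 2×(-1) from CN⁻ and 4×(-1) from NO₂⁻ sum to -6; with overall charge -3, Co is +3.
Group 9 minus oxidation state +3 gives a d⁶ configuration for Co³⁺.
The d⁶ electrons fill as t₂g⁶ eg⁰.
The orbital stabilization is -2.4Δo = -2.4 × 30575 = -73380 cm⁻¹.
High-spin d⁶ would be t₂g⁴ eg² with 1 pair; low-spin has 3, so 2 excess pairs cost +2P = +35880 cm⁻¹.
Combining: -73380 + 35880 = -37500 cm⁻¹.

-37500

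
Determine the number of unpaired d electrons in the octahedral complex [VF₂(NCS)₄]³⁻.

2

Ligand charges: 2×(-1) from F⁻ and 4×(-1) from NCS⁻ sum to -6; with overall charge -3, V is +3.
V³⁺: group 5, so d-count = 5 − 3 = 2.
Configuration: t₂g² eg⁰, giving 2 unpaired electrons.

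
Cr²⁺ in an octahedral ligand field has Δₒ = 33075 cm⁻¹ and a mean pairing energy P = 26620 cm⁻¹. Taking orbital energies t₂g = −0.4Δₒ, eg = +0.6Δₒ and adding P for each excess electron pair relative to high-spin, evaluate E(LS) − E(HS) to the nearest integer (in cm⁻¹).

Group 6 minus oxidation state +2 gives a d⁴ configuration for Cr²⁺.
In the high-spin limit (t₂g³ eg¹) the orbital term is -0.6Δₒ = -19845 cm⁻¹, with no excess pairing.
Low-spin: t₂g⁴ eg⁰, orbital CFSE = -1.6Δₒ = -52920 cm⁻¹; plus 1 excess pair × P = +26620 cm⁻¹; total -26300 cm⁻¹.
Thus E(LS) − E(HS) = -6455 cm⁻¹.

-6455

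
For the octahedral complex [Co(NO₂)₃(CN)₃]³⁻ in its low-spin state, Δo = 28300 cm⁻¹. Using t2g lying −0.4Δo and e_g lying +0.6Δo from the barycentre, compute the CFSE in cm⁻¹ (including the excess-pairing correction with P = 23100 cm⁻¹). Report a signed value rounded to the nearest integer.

-21720

Ligand charges: 3×(-1) from NO₂⁻ and 3×(-1) from CN⁻ sum to -6; with overall charge -3, Co is +3.
Co sits in group 9; removing 3 electrons leaves Co³⁺ with 9 − 3 = 6 d electrons.
The d⁶ electrons fill as t2g^6 e_g^0.
The orbital stabilization is -2.4Δo = -2.4 × 28300 = -67920 cm⁻¹.
Relative to high-spin t2g^4 e_g^2 (1 paired), the low-spin configuration has 2 additional pairs, contributing +2 × 23100 = +46200 cm⁻¹.
Net CFSE = -67920 + 46200 = -21720 cm⁻¹.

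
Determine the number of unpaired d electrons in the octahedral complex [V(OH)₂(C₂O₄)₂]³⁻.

2

Ligand charges: 2×(-1) from OH⁻ and 2×(-2) from C₂O₄²⁻ sum to -6; with overall charge -3, V is +3.
Group 5 minus oxidation state +3 gives a d² configuration for V³⁺.
Configuration: t₂g² eg⁰, giving 2 unpaired electrons.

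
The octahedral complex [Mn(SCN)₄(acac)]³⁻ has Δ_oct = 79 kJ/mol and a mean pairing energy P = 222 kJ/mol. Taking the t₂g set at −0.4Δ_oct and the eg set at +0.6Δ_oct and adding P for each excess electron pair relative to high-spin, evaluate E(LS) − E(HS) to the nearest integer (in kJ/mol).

Ligand charges: 4×(-1) from SCN⁻ and 1×(-1) from acac⁻ sum to -5; with overall charge -3, Mn is +2.
Mn is in group 7, so Mn²⁺ is d⁵ (7 − 2 = 5).
High-spin d⁵ fills as t₂g³ eg² with CFSE 3(−0.4) + 2(+0.6) = 0.0Δ_oct = 0 kJ/mol.
Low-spin t₂g⁵ eg⁰ gives -2.0Δ_oct = -158 kJ/mol, but forming 2 extra pairs costs 2P = 444 kJ/mol, so E(LS) = -158 + 444 = 286 kJ/mol.
The difference is 286 − (0) = 286 kJ/mol, so high-spin lies lower.

286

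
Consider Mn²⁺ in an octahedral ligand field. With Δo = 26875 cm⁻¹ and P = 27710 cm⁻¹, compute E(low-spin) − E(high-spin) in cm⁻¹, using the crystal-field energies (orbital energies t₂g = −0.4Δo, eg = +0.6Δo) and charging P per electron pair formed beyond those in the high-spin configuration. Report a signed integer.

1670

Mn sits in group 7; removing 2 electrons leaves Mn²⁺ with 7 − 2 = 5 d electrons.
High-spin: t₂g³ eg², CFSE = 0.0Δo = 0 cm⁻¹.
Low-spin: t₂g⁵ eg⁰, orbital CFSE = -2.0Δo = -53750 cm⁻¹; plus 2 excess pairs × P = +55420 cm⁻¹; total 1670 cm⁻¹.
The difference is 1670 − (0) = 1670 cm⁻¹, so high-spin lies lower.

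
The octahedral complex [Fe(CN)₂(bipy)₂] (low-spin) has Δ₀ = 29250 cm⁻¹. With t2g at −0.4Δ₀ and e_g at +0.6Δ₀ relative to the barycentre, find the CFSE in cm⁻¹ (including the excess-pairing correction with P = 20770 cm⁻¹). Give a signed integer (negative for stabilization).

Ligand charges: 2×(-1) from CN⁻ and 2×(+0) from bipy sum to -2; with overall charge +0, Fe is +2.
Fe is in group 8, so Fe²⁺ is d⁶ (8 − 2 = 6).
Electron filling gives t2g^6 e_g^0.
The orbital stabilization is -2.4Δ₀ = -2.4 × 29250 = -70200 cm⁻¹.
Relative to high-spin t2g^4 e_g^2 (1 paired), the low-spin configuration has 2 additional pairs, contributing +2 × 20770 = +41540 cm⁻¹.
Net CFSE = -70200 + 41540 = -28660 cm⁻¹.

-28660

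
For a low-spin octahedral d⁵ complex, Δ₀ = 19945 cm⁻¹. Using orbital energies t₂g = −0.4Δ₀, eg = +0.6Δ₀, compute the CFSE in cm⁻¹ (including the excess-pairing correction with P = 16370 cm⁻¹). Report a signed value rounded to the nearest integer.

-7150

The d⁵ electrons fill as t₂g⁵ eg⁰.
The orbital stabilization is -2.0Δ₀ = -2.0 × 19945 = -39890 cm⁻¹.
High-spin d⁵ would be t₂g³ eg² with 0 pairs; low-spin has 2, so 2 excess pairs cost +2P = +32740 cm⁻¹.
Overall CFSE = -39890 + 32740 = -7150 cm⁻¹.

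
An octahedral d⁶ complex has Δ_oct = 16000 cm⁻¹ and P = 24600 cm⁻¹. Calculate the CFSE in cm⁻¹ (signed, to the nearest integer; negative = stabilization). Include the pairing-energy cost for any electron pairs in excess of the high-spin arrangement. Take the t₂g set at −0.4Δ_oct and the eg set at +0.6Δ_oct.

-6400

Δ_oct < P, so pairing is avoided: the ground state is high-spin.
That gives t₂g⁴ eg².
Orbital CFSE = -0.4Δ_oct = -0.4 × 16000 = -6400 cm⁻¹.
High-spin has no excess pairs, so no pairing correction applies.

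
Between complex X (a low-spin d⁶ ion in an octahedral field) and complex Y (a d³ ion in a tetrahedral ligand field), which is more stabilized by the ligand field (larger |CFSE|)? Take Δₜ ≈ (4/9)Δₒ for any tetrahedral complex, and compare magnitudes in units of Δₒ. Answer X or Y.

X

X: t₂g⁶ eg⁰, CFSE = -2.4Δₒ.
Y: Tetrahedral fields are weak (Δₜ ≈ 4/9 Δₒ), so electrons fill high-spin; e² t₂¹, CFSE = -0.8Δₜ ≈ -0.36Δₒ.
So X has the larger |CFSE|.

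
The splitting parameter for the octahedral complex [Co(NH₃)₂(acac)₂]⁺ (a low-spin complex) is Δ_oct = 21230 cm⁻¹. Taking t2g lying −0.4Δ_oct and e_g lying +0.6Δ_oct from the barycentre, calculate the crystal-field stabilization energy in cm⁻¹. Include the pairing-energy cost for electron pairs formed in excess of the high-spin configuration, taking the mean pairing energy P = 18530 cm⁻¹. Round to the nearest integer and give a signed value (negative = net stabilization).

-13892

Ligand charges: 2×(+0) from NH₃ and 2×(-1) from acac⁻ sum to -2; with overall charge +1, Co is +3.
Co³⁺: group 9, so d-count = 9 − 3 = 6.
Configuration: t2g^6 e_g^0.
The orbital stabilization is -2.4Δ_oct = -2.4 × 21230 = -50952 cm⁻¹.
Pairing penalty: 3 pairs vs 1 in the high-spin reference → 2 extra × P = 37060 cm⁻¹.
Net CFSE = -50952 + 37060 = -13892 cm⁻¹.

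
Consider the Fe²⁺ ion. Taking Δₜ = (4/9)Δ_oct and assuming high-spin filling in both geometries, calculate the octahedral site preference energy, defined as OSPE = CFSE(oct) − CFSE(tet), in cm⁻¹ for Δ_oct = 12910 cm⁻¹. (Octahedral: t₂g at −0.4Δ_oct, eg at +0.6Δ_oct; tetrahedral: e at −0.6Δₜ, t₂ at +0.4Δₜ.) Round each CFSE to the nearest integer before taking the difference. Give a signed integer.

-1721

Fe is in group 8, so Fe²⁺ is d⁶ (8 − 2 = 6).
In an octahedral site d⁶ (HS) is t₂g⁴ eg², giving CFSE(oct) = -0.4Δ_oct = -5164 cm⁻¹.
In a tetrahedral site the filling is e³ t₂³: CFSE(tet) = -0.6Δₜ = -0.6 × (4/9)(12910) = -3443 cm⁻¹.
OSPE = CFSE(oct) − CFSE(tet) = -5164 − (-3443) = -1721 cm⁻¹.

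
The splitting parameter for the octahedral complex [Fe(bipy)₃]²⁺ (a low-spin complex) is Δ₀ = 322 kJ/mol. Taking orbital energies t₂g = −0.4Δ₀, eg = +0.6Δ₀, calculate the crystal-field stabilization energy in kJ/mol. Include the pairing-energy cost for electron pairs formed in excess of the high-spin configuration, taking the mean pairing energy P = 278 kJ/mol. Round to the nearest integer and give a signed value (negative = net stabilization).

bipy is neutral, so the +2 overall charge sits on Fe: oxidation state +2.
Fe is in group 8, so Fe²⁺ is d⁶ (8 − 2 = 6).
Configuration: t₂g⁶ eg⁰.
CFSE(orbital) = 6×(-0.4Δ₀) + 0×(0.6Δ₀) = -2.4Δ₀; with Δ₀ = 322 kJ/mol that is -773 kJ/mol.
High-spin d⁶ would be t₂g⁴ eg² with 1 pair; low-spin has 3, so 2 excess pairs cost +2P = +556 kJ/mol.
Net CFSE = -773 + 556 = -217 kJ/mol.

-217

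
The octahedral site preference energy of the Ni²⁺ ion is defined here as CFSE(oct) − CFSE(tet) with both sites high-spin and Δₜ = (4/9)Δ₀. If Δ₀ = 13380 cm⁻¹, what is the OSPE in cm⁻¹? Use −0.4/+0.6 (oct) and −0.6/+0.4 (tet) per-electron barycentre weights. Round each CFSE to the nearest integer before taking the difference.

-11299

Group 10 minus oxidation state +2 gives a d⁸ configuration for Ni²⁺.
Octahedral (high-spin): t₂g⁶ eg², CFSE = 6(−0.4) + 2(+0.6) = -1.2Δ₀ = -1.2 × 13380 = -16056 cm⁻¹.
Tetrahedral e⁴ t₂⁴ gives -0.8Δₜ = -0.8 × (4/9) × 13380 = -4757 cm⁻¹.
Subtracting, OSPE = -16056 − (-4757) = -11299 cm⁻¹.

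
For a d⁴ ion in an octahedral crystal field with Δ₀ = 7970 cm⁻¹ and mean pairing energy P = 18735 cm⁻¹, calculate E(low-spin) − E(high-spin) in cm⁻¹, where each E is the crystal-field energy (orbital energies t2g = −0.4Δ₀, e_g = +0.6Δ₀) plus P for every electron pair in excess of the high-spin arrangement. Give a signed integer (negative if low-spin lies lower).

In the high-spin limit (t2g^3 e_g^1) the orbital term is -0.6Δ₀ = -4782 cm⁻¹, with no excess pairing.
Low-spin t2g^4 e_g^0 gives -1.6Δ₀ = -12752 cm⁻¹, but forming 1 extra pair costs 1P = 18735 cm⁻¹, so E(LS) = -12752 + 18735 = 5983 cm⁻¹.
The difference is 5983 − (-4782) = 10765 cm⁻¹, so high-spin lies lower.

10765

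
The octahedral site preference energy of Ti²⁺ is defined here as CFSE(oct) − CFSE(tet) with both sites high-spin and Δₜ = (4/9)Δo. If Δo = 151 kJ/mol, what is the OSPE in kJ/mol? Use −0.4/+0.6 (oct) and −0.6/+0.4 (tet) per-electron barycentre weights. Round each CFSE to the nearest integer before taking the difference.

Ti²⁺: group 4, so d-count = 4 − 2 = 2.
In an octahedral site d² (HS) is t2g^2 e_g^0, giving CFSE(oct) = -0.8Δo = -121 kJ/mol.
Tetrahedral e^2 t2^0 gives -1.2Δₜ = -1.2 × (4/9) × 151 = -81 kJ/mol.
OSPE = -121 − (-81) = -40 kJ/mol.

-40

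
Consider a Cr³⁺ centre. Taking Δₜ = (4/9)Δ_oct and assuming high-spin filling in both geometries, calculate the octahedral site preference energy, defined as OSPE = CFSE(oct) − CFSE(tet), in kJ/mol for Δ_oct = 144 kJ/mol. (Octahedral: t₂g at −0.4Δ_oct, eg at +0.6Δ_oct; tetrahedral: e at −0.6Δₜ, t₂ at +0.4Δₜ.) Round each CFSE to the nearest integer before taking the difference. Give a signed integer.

Cr is in group 6, so Cr³⁺ is d³ (6 − 3 = 3).
Octahedral high-spin t2g^3 e_g^0: CFSE = -1.2 × 144 = -173 kJ/mol.
Tetrahedral: e^2 t2^1, CFSE = 2(−0.6) + 1(+0.4) = -0.8Δₜ = -0.8 × (4/9) × 144 = -51 kJ/mol.
OSPE = -173 − (-51) = -122 kJ/mol.

-122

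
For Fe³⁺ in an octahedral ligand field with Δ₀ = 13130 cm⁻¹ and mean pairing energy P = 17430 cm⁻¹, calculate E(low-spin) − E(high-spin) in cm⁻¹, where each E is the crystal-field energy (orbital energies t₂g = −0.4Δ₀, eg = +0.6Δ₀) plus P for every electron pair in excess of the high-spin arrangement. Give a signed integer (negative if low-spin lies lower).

Fe is in group 8, so Fe³⁺ is d⁵ (8 − 3 = 5).
High-spin: t₂g³ eg², CFSE = 0.0Δ₀ = 0 cm⁻¹.
For low-spin the configuration is t₂g⁵ eg⁰: orbital energy -2.0 × 13130 = -26260 cm⁻¹, and 2 additional pairs relative to high-spin add 34860 cm⁻¹, giving 8600 cm⁻¹.
Thus E(LS) − E(HS) = 8600 cm⁻¹.

8600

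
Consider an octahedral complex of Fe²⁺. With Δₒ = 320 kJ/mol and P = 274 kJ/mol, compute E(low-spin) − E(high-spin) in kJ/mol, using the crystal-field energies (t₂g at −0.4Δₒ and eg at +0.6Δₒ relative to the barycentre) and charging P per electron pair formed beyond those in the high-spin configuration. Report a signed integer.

-92

Fe is in group 8, so Fe²⁺ is d⁶ (8 − 2 = 6).
In the high-spin limit (t₂g⁴ eg²) the orbital term is -0.4Δₒ = -128 kJ/mol, with no excess pairing.
For low-spin the configuration is t₂g⁶ eg⁰: orbital energy -2.4 × 320 = -768 kJ/mol, and 2 additional pairs relative to high-spin add 548 kJ/mol, giving -220 kJ/mol.
Thus E(LS) − E(HS) = -92 kJ/mol.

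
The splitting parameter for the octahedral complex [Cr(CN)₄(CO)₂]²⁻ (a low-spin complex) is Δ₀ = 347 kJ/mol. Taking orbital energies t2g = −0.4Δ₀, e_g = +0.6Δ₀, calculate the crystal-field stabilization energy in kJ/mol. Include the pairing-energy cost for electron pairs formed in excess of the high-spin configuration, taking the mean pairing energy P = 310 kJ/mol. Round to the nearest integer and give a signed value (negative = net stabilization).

-245

Ligand charges: 4×(-1) from CN⁻ and 2×(+0) from CO sum to -4; with overall charge -2, Cr is +2.
Group 6 minus oxidation state +2 gives a d⁴ configuration for Cr²⁺.
The d⁴ electrons fill as t2g^4 e_g^0.
The orbital stabilization is -1.6Δ₀ = -1.6 × 347 = -555 kJ/mol.
High-spin d⁴ would be t2g^3 e_g^1 with 0 pairs; low-spin has 1, so 1 excess pair costs +1P = +310 kJ/mol.
Overall CFSE = -555 + 310 = -245 kJ/mol.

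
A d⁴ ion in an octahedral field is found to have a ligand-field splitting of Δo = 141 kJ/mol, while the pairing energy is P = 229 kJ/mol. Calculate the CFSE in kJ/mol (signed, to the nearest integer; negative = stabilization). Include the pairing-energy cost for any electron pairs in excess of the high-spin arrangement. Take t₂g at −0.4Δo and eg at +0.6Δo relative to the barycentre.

Since Δo = 141 kJ/mol < P = 229 kJ/mol, the complex adopts the high-spin configuration.
Filling d⁴ accordingly: t₂g³ eg¹.
Orbital CFSE = -0.6Δo = -0.6 × 141 = -85 kJ/mol.
High-spin has no excess pairs, so no pairing correction applies.

-85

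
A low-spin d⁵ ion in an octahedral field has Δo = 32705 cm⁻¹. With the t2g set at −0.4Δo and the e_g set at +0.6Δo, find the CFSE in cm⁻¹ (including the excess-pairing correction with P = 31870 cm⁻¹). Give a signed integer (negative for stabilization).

-1670

Electron filling gives t2g^5 e_g^0.
CFSE(orbital) = 5×(-0.4Δo) + 0×(0.6Δo) = -2.0Δo; with Δo = 32705 cm⁻¹ that is -65410 cm⁻¹.
Relative to high-spin t2g^3 e_g^2 (0 paired), the low-spin configuration has 2 additional pairs, contributing +2 × 31870 = +63740 cm⁻¹.
Overall CFSE = -65410 + 63740 = -1670 cm⁻¹.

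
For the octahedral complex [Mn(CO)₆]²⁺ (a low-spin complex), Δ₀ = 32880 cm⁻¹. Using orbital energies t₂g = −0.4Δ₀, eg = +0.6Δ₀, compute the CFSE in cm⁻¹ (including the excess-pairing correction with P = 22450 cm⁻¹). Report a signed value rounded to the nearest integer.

-20860

CO is neutral, so the +2 overall charge sits on Mn: oxidation state +2.
Group 7 minus oxidation state +2 gives a d⁵ configuration for Mn²⁺.
The d⁵ electrons fill as t₂g⁵ eg⁰.
The orbital stabilization is -2.0Δ₀ = -2.0 × 32880 = -65760 cm⁻¹.
Relative to high-spin t₂g³ eg² (0 paired), the low-spin configuration has 2 additional pairs, contributing +2 × 22450 = +44900 cm⁻¹.
Net CFSE = -65760 + 44900 = -20860 cm⁻¹.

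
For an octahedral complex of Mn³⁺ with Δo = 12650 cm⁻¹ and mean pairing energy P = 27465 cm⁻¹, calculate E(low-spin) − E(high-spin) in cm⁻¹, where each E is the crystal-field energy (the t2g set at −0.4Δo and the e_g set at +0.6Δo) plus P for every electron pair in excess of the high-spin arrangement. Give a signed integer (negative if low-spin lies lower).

Group 7 minus oxidation state +3 gives a d⁴ configuration for Mn³⁺.
In the high-spin limit (t2g^3 e_g^1) the orbital term is -0.6Δo = -7590 cm⁻¹, with no excess pairing.
Low-spin: t2g^4 e_g^0, orbital CFSE = -1.6Δo = -20240 cm⁻¹; plus 1 excess pair × P = +27465 cm⁻¹; total 7225 cm⁻¹.
The difference is 7225 − (-7590) = 14815 cm⁻¹, so high-spin lies lower.

14815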